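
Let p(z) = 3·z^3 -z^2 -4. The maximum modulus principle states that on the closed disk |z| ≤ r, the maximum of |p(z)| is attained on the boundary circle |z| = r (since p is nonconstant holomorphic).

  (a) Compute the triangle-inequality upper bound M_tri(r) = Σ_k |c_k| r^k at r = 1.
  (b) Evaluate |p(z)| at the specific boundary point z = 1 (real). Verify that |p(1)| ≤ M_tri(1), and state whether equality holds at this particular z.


Coefficients: c_0 = -4, c_1 = 0, c_2 = -1, c_3 = 3. Radius r = 1.
Part (a). Triangle bound: M_tri(r) = Σ_k |c_k| r^k
  = |-4|·1^0 + |0|·1^1 + |-1|·1^2 + |3|·1^3
  = 4 + 0 + 1 + 3 = 8.
This bounds M(r) := max_{|z|=r} |p(z)| from above; equality holds iff all terms c_k z^k can be made to align in phase at a single z on |z|=r.
Part (b). At z = 1 (real, on the circle |z| = r):
  p(1) = (-4)·1^0 + (0)·1^1 + (-1)·1^2 + (3)·1^3 = -2.
  |p(1)| = 2.
Check: |p(1)| = 2 ≤ 8 = M_tri(1). ✓ Equality does not hold at z = 1 (the coefficients have mixed signs, so the terms do not all align in phase there).

M_tri(1) = 8; |p(1)| = 2; equality at z=1: no.


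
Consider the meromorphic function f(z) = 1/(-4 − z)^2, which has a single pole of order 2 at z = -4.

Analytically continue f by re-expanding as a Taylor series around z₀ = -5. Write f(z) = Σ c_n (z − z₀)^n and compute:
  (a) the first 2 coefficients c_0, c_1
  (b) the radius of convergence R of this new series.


Let w = z − z₀, so z = z₀ + w.
Then -4 − z = -4 − (z₀ + w) = (-4 − z₀) − w = 1 − w.
f(z) = 1/(1 − w)^2 = (1/(1)^2) · (1 − w/(1))^{−2}.
By the binomial series (1−u)^{−2} = Σ_{n≥0} C(n+1, 1) u^n for |u|<1, with u = w/(1):
  c_n = C(n+1, 1) / (1)^(n+2).
  c_0 = 1/(1)^2 = 1.
  c_1 = 2/(1)^3 = 2.
The series is valid for |w/d| < 1, i.e. |z − z₀| < |d|.
Radius of convergence: R = |-4 − z₀| = |1| = 1 (distance from z₀ to the singularity z = -4).

c_0 = 1, c_1 = 2; R = 1.


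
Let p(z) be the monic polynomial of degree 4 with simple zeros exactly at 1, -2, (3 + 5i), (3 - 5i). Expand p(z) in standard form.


The polynomial is p(z) = ∏_{α ∈ S} (z − α), where S = {1, -2, (3 + 5i), (3 - 5i)}.
Expanding the product yields: p(z) = z^4 -5·z^3 + 26·z^2 + 46·z -68.
Note conjugate pairs combine to real quadratics: (z − (3+5i))(z − (3−5i)) = z² − 6z + 34.
The resulting polynomial has degree 4 and real coefficients as required.

p(z) = z^4 -5·z^3 + 26·z^2 + 46·z -68.


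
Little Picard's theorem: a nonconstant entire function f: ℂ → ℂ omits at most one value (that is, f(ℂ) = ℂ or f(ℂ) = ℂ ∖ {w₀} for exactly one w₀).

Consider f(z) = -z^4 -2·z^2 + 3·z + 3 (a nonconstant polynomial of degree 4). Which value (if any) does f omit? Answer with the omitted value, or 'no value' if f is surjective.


Little Picard bounds the complement of f(ℂ) to at most one point.
For every w ∈ ℂ, the equation p(z) − w = 0 is a nonconstant polynomial in z and hence has at least one root by the fundamental theorem of algebra. So p is surjective onto ℂ, omitting no value.

Omitted value: no value.


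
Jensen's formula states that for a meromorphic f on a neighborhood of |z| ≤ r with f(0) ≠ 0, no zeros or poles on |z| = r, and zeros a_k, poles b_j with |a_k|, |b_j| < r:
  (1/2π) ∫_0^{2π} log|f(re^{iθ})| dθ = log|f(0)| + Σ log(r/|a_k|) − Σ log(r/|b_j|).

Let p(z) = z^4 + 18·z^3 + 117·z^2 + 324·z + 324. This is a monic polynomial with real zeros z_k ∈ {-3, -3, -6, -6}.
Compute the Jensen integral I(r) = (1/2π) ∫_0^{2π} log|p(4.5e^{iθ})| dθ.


Zeros: -6, -6, -3, -3; r = 4.5.
Inside |z| < r: -3, -3. Outside (|z| ≥ r): -6, -6.
p(0) = 324, so log|p(0)| = log(324) = 5.7807.
Apply Jensen: I(r) = log|p(0)| + Σ_k log(r/|z_k|), summed over zeros inside |z| < r.
  log(r/|z_k|) for z_k = -3: log(4.5/3) = 0.4055
  log(r/|z_k|) for z_k = -3: log(4.5/3) = 0.4055
  Outside zeros (-6, -6) contribute nothing to the Jensen sum.
Sum over inside zeros: 0.8109.
I(r) = log|p(0)| + (inside sum) = 5.7807 + 0.8109 = 6.5917.
Note: since some zeros are outside |z| ≤ r, the simplified n·log(r) form does NOT apply — only the inside zeros contribute.

I(r) ≈ 6.5917.


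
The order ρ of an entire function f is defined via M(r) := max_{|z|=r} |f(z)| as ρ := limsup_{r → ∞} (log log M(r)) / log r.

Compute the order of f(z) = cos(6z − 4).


cos(w) is a linear combination of e^{iw} and e^{−iw} (or e^w, e^{−w} in the hyperbolic case), so |cos(w)| ≤ e^{|w|}. With w = 6z − 4, |w| ≤ 6|z| + 4 = 6r + 4 on |z| = r, giving M(r) ≤ e^{6r + 4}, so ρ ≤ 1. On a suitable ray (z = it for sin/cos; z = t for sinh/cosh, t real → ∞), |cos(6z − 4)| grows like e^{6|t|}/2, so ρ ≥ 1. Hence ρ = 1.
Therefore ρ = 1.

Order ρ = 1.


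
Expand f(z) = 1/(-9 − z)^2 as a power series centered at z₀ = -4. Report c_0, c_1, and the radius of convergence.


Let w = z − z₀, so z = z₀ + w.
Then -9 − z = -9 − (z₀ + w) = (-9 − z₀) − w = -5 − w.
f(z) = 1/(-5 − w)^2 = (1/(-5)^2) · (1 − w/(-5))^{−2}.
By the binomial series (1−u)^{−2} = Σ_{n≥0} C(n+1, 1) u^n for |u|<1, with u = w/(-5):
  c_n = C(n+1, 1) / (-5)^(n+2).
  c_0 = 1/(-5)^2 = 1/25.
  c_1 = 2/(-5)^3 = -2/125.
The series is valid for |w/d| < 1, i.e. |z − z₀| < |d|.
Radius of convergence: R = |-9 − z₀| = |-5| = 5 (distance from z₀ to the singularity z = -9).

c_0 = 1/25, c_1 = -2/125; R = 5.


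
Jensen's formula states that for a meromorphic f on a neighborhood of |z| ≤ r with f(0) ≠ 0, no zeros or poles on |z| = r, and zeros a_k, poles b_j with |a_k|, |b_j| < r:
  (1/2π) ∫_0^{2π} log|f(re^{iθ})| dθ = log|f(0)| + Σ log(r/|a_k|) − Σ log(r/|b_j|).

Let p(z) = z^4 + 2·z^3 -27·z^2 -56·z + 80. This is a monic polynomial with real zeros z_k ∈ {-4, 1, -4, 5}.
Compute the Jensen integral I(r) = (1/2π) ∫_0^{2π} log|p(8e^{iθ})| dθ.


Zeros: -4, -4, 1, 5; r = 8.
Inside |z| < r: -4, -4, 1, 5. Outside (|z| ≥ r): ∅.
p(0) = 80, so log|p(0)| = log(80) = 4.3820.
Apply Jensen: I(r) = log|p(0)| + Σ_k log(r/|z_k|), summed over zeros inside |z| < r.
  log(r/|z_k|) for z_k = -4: log(8/4) = 0.6931
  log(r/|z_k|) for z_k = 1: log(8/1) = 2.0794
  log(r/|z_k|) for z_k = -4: log(8/4) = 0.6931
  log(r/|z_k|) for z_k = 5: log(8/5) = 0.4700
Sum over inside zeros: 3.9357.
I(r) = log|p(0)| + (inside sum) = 4.3820 + 3.9357 = 8.3178.
Closed form (all zeros inside, monic): I(r) = n·log(r) = 4·log(8) = 8.3178. ✓

I(r) ≈ 8.3178.


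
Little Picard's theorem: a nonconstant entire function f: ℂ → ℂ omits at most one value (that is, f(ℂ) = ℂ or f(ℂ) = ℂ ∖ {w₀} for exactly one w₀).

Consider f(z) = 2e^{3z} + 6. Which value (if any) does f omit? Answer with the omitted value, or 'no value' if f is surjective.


Little Picard bounds the complement of f(ℂ) to at most one point.
e^{3z} is never zero on ℂ, so 2·e^{3z} takes every value in ℂ ∖ {0}. Adding 6 shifts the range to ℂ ∖ {6}. Thus f omits exactly the value 6.

Omitted value: 6.


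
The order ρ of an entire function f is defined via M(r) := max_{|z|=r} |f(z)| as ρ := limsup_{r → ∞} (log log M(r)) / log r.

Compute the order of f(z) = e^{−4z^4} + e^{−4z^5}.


Each summand is entire of order 4 and 5 respectively (as in the single-exponential case). The order of a sum is at most the max of the orders, so ρ ≤ 5. For the lower bound: on |z|=r choose arg z so that -4z^5 is real positive; then |e^{-4z^5}| = e^{4r^5} while |e^{-4z^4}| ≤ e^{4r^4} = o(e^{4r^5}). So |f| ≥ e^{4r^5}(1 − o(1)) and ρ ≥ 5. Hence ρ = max(4, 5) = 5.
Therefore ρ = 5.

Order ρ = 5.


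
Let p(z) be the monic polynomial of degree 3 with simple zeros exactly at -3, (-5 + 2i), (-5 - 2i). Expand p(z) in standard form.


The polynomial is p(z) = ∏_{α ∈ S} (z − α), where S = {-3, (-5 + 2i), (-5 - 2i)}.
Expanding the product yields: p(z) = z^3 + 13·z^2 + 59·z + 87.
Note conjugate pairs combine to real quadratics: (z − (-5+2i))(z − (-5−2i)) = z² + 10z + 29.
The resulting polynomial has degree 3 and real coefficients as required.

p(z) = z^3 + 13·z^2 + 59·z + 87.


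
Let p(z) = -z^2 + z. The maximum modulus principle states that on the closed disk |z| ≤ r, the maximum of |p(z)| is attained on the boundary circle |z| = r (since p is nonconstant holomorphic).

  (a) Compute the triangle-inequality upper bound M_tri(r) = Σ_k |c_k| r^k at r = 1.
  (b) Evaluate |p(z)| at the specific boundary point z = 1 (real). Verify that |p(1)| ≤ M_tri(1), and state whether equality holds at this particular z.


Coefficients: c_0 = 0, c_1 = 1, c_2 = -1. Radius r = 1.
Part (a). Triangle bound: M_tri(r) = Σ_k |c_k| r^k
  = |0|·1^0 + |1|·1^1 + |-1|·1^2
  = 0 + 1 + 1 = 2.
This bounds M(r) := max_{|z|=r} |p(z)| from above; equality holds iff all terms c_k z^k can be made to align in phase at a single z on |z|=r.
Part (b). At z = 1 (real, on the circle |z| = r):
  p(1) = (0)·1^0 + (1)·1^1 + (-1)·1^2 = 0.
  |p(1)| = 0.
Check: |p(1)| = 0 ≤ 2 = M_tri(1). ✓ Equality does not hold at z = 1 (the coefficients have mixed signs, so the terms do not all align in phase there).

M_tri(1) = 2; |p(1)| = 0; equality at z=1: no.


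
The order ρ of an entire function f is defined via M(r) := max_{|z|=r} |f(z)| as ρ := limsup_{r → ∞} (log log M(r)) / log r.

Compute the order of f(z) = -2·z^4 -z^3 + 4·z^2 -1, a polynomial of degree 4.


|f(z)| ≤ Σ|c_k|·r^k = O(r^4) as r → ∞. Polynomial growth is O(e^{r^ε}) for every ε > 0 (since r^4/e^{r^ε} → 0), so ρ ≤ ε for all ε > 0, i.e. ρ = 0. Every nonconstant polynomial has order 0.
Therefore ρ = 0.

Order ρ = 0.


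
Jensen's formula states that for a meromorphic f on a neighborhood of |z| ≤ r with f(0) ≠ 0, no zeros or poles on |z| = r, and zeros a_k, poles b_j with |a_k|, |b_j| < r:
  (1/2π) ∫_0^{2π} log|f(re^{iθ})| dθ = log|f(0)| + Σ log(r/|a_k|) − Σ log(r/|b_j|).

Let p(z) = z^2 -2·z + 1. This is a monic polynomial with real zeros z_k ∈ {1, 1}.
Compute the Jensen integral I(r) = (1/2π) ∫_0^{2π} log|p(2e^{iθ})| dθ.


Zeros: 1, 1; r = 2.
Inside |z| < r: 1, 1. Outside (|z| ≥ r): ∅.
p(0) = 1, so log|p(0)| = log(1) = 0.0000.
Apply Jensen: I(r) = log|p(0)| + Σ_k log(r/|z_k|), summed over zeros inside |z| < r.
  log(r/|z_k|) for z_k = 1: log(2/1) = 0.6931
  log(r/|z_k|) for z_k = 1: log(2/1) = 0.6931
Sum over inside zeros: 1.3863.
I(r) = log|p(0)| + (inside sum) = 0.0000 + 1.3863 = 1.3863.
Closed form (all zeros inside, monic): I(r) = n·log(r) = 2·log(2) = 1.3863. ✓

I(r) ≈ 1.3863.


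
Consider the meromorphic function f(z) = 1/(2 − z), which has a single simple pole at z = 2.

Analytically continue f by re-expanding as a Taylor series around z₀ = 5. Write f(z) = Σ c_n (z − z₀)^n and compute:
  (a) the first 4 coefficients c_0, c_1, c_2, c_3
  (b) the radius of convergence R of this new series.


Let w = z − z₀, so z = z₀ + w.
Then 2 − z = 2 − (z₀ + w) = (2 − z₀) − w = -3 − w.
f(z) = 1/(-3 − w) = (1/(-3)) · 1/(1 − w/(-3)) = Σ_{n≥0} w^n / (-3)^(n+1).
So c_n = 1/(-3)^(n+1):
  c_0 = 1/(-3)^1 = -1/3.
  c_1 = 1/(-3)^2 = 1/9.
  c_2 = 1/(-3)^3 = -1/27.
  c_3 = 1/(-3)^4 = 1/81.
The series is valid for |w/d| < 1, i.e. |z − z₀| < |d|.
Radius of convergence: R = |2 − z₀| = |-3| = 3 (distance from z₀ to the singularity z = 2).

c_0 = -1/3, c_1 = 1/9, c_2 = -1/27, c_3 = 1/81; R = 3.


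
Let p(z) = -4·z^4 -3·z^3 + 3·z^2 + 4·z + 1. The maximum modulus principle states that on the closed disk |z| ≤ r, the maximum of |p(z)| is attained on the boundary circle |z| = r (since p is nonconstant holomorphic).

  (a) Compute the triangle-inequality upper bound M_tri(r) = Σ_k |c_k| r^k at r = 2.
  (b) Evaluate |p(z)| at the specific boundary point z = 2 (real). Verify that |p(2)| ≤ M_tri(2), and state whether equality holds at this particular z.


Coefficients: c_0 = 1, c_1 = 4, c_2 = 3, c_3 = -3, c_4 = -4. Radius r = 2.
Part (a). Triangle bound: M_tri(r) = Σ_k |c_k| r^k
  = |1|·2^0 + |4|·2^1 + |3|·2^2 + |-3|·2^3 + |-4|·2^4
  = 1 + 8 + 12 + 24 + 64 = 109.
This bounds M(r) := max_{|z|=r} |p(z)| from above; equality holds iff all terms c_k z^k can be made to align in phase at a single z on |z|=r.
Part (b). At z = 2 (real, on the circle |z| = r):
  p(2) = (1)·2^0 + (4)·2^1 + (3)·2^2 + (-3)·2^3 + (-4)·2^4 = -67.
  |p(2)| = 67.
Check: |p(2)| = 67 ≤ 109 = M_tri(2). ✓ Equality does not hold at z = 2 (the coefficients have mixed signs, so the terms do not all align in phase there).

M_tri(2) = 109; |p(2)| = 67; equality at z=2: no.


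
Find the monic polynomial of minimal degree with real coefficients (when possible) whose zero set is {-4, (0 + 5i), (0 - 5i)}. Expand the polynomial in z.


The polynomial is p(z) = ∏_{α ∈ S} (z − α), where S = {-4, (0 + 5i), (0 - 5i)}.
Expanding the product yields: p(z) = z^3 + 4·z^2 + 25·z + 100.
Note conjugate pairs combine to real quadratics: (z − (0+5i))(z − (0−5i)) = z² + 25.
The resulting polynomial has degree 3 and real coefficients as required.

p(z) = z^3 + 4·z^2 + 25·z + 100.


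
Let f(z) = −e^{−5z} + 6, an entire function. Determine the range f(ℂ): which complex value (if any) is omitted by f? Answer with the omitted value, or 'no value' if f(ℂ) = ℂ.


Little Picard bounds the complement of f(ℂ) to at most one point.
e^{−5z} is never zero on ℂ, so -1·e^{−5z} takes every value in ℂ ∖ {0}. Adding 6 shifts the range to ℂ ∖ {6}. Thus f omits exactly the value 6.

Omitted value: 6.


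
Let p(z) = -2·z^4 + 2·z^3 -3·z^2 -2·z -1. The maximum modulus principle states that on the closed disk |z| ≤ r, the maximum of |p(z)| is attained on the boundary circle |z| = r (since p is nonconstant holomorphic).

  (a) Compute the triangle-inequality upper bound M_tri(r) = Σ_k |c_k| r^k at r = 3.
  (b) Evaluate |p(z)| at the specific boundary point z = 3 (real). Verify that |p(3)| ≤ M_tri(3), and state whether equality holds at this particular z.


Coefficients: c_0 = -1, c_1 = -2, c_2 = -3, c_3 = 2, c_4 = -2. Radius r = 3.
Part (a). Triangle bound: M_tri(r) = Σ_k |c_k| r^k
  = |-1|·3^0 + |-2|·3^1 + |-3|·3^2 + |2|·3^3 + |-2|·3^4
  = 1 + 6 + 27 + 54 + 162 = 250.
This bounds M(r) := max_{|z|=r} |p(z)| from above; equality holds iff all terms c_k z^k can be made to align in phase at a single z on |z|=r.
Part (b). At z = 3 (real, on the circle |z| = r):
  p(3) = (-1)·3^0 + (-2)·3^1 + (-3)·3^2 + (2)·3^3 + (-2)·3^4 = -142.
  |p(3)| = 142.
Check: |p(3)| = 142 ≤ 250 = M_tri(3). ✓ Equality does not hold at z = 3 (the coefficients have mixed signs, so the terms do not all align in phase there).

M_tri(3) = 250; |p(3)| = 142; equality at z=3: no.


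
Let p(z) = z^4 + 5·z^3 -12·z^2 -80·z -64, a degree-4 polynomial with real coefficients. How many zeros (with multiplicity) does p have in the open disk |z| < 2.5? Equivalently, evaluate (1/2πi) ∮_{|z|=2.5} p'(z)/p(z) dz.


The zeros of p are: -1, -4, 4, -4.
Their magnitudes are: 1, 4, 4, 4.
Zeros with |z| < R = 2.5: -1.
Count = 1.
By the argument principle, (1/2πi) ∮_{|z|=R} p'(z)/p(z) dz equals exactly this count.

Number of zeros inside |z| < 2.5: 1.


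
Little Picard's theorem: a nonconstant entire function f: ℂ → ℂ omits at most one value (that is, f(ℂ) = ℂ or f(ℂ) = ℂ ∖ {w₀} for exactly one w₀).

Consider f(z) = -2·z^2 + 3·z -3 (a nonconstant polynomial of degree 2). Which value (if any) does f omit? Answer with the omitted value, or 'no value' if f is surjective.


Little Picard bounds the complement of f(ℂ) to at most one point.
For every w ∈ ℂ, the equation p(z) − w = 0 is a nonconstant polynomial in z and hence has at least one root by the fundamental theorem of algebra. So p is surjective onto ℂ, omitting no value.

Omitted value: no value.


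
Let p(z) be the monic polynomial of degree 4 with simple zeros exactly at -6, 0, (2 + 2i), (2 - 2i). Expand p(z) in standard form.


The polynomial is p(z) = ∏_{α ∈ S} (z − α), where S = {-6, 0, (2 + 2i), (2 - 2i)}.
Expanding the product yields: p(z) = z^4 + 2·z^3 -16·z^2 + 48·z.
Note conjugate pairs combine to real quadratics: (z − (2+2i))(z − (2−2i)) = z² − 4z + 8.
The resulting polynomial has degree 4 and real coefficients as required.

p(z) = z^4 + 2·z^3 -16·z^2 + 48·z.


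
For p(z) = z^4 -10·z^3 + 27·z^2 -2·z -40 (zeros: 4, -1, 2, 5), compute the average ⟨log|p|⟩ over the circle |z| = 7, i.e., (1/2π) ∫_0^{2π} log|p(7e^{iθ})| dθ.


Zeros: -1, 2, 4, 5; r = 7.
Inside |z| < r: -1, 2, 4, 5. Outside (|z| ≥ r): ∅.
p(0) = -40, so log|p(0)| = log(40) = 3.6889.
Apply Jensen: I(r) = log|p(0)| + Σ_k log(r/|z_k|), summed over zeros inside |z| < r.
  log(r/|z_k|) for z_k = 4: log(7/4) = 0.5596
  log(r/|z_k|) for z_k = -1: log(7/1) = 1.9459
  log(r/|z_k|) for z_k = 2: log(7/2) = 1.2528
  log(r/|z_k|) for z_k = 5: log(7/5) = 0.3365
Sum over inside zeros: 4.0948.
I(r) = log|p(0)| + (inside sum) = 3.6889 + 4.0948 = 7.7836.
Closed form (all zeros inside, monic): I(r) = n·log(r) = 4·log(7) = 7.7836. ✓

I(r) ≈ 7.7836.


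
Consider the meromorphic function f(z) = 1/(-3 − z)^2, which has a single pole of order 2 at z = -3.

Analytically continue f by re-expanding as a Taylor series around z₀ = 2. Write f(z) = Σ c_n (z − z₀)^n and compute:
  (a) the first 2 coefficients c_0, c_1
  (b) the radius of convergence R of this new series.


Let w = z − z₀, so z = z₀ + w.
Then -3 − z = -3 − (z₀ + w) = (-3 − z₀) − w = -5 − w.
f(z) = 1/(-5 − w)^2 = (1/(-5)^2) · (1 − w/(-5))^{−2}.
By the binomial series (1−u)^{−2} = Σ_{n≥0} C(n+1, 1) u^n for |u|<1, with u = w/(-5):
  c_n = C(n+1, 1) / (-5)^(n+2).
  c_0 = 1/(-5)^2 = 1/25.
  c_1 = 2/(-5)^3 = -2/125.
The series is valid for |w/d| < 1, i.e. |z − z₀| < |d|.
Radius of convergence: R = |-3 − z₀| = |-5| = 5 (distance from z₀ to the singularity z = -3).

c_0 = 1/25, c_1 = -2/125; R = 5.


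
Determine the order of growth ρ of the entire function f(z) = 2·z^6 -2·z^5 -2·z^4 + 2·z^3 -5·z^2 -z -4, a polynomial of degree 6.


|f(z)| ≤ Σ|c_k|·r^k = O(r^6) as r → ∞. Polynomial growth is O(e^{r^ε}) for every ε > 0 (since r^6/e^{r^ε} → 0), so ρ ≤ ε for all ε > 0, i.e. ρ = 0. Every nonconstant polynomial has order 0.
Therefore ρ = 0.

Order ρ = 0.


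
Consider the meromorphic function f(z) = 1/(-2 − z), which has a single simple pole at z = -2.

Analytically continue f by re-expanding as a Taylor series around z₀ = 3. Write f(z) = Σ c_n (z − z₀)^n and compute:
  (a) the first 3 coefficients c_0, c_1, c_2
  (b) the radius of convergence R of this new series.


Let w = z − z₀, so z = z₀ + w.
Then -2 − z = -2 − (z₀ + w) = (-2 − z₀) − w = -5 − w.
f(z) = 1/(-5 − w) = (1/(-5)) · 1/(1 − w/(-5)) = Σ_{n≥0} w^n / (-5)^(n+1).
So c_n = 1/(-5)^(n+1):
  c_0 = 1/(-5)^1 = -1/5.
  c_1 = 1/(-5)^2 = 1/25.
  c_2 = 1/(-5)^3 = -1/125.
The series is valid for |w/d| < 1, i.e. |z − z₀| < |d|.
Radius of convergence: R = |-2 − z₀| = |-5| = 5 (distance from z₀ to the singularity z = -2).

c_0 = -1/5, c_1 = 1/25, c_2 = -1/125; R = 5.


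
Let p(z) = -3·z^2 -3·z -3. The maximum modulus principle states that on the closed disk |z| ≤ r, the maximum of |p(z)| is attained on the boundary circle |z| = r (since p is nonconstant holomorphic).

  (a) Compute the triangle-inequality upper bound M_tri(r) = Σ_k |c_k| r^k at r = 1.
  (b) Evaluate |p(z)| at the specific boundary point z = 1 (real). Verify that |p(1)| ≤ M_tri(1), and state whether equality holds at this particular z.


Coefficients: c_0 = -3, c_1 = -3, c_2 = -3. Radius r = 1.
Part (a). Triangle bound: M_tri(r) = Σ_k |c_k| r^k
  = |-3|·1^0 + |-3|·1^1 + |-3|·1^2
  = 3 + 3 + 3 = 9.
This bounds M(r) := max_{|z|=r} |p(z)| from above; equality holds iff all terms c_k z^k can be made to align in phase at a single z on |z|=r.
Part (b). At z = 1 (real, on the circle |z| = r):
  p(1) = (-3)·1^0 + (-3)·1^1 + (-3)·1^2 = -9.
  |p(1)| = 9.
Since all nonzero coefficients share the same sign, |p(1)| = 9 = M_tri(1); the triangle bound is attained at z = 1, so in fact M(r) = 9.

M_tri(1) = 9; |p(1)| = 9; equality at z=1: yes.


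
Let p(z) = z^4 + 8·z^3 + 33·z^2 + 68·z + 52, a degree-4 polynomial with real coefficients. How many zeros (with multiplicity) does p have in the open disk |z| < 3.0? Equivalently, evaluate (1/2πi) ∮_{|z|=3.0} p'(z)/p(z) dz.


The zeros of p are: (-2 + 3i), (-2 - 3i), -2, -2.
Their magnitudes are: 3.606, 3.606, 2, 2.
Zeros with |z| < R = 3.0: -2, -2.
Count = 2.
By the argument principle, (1/2πi) ∮_{|z|=R} p'(z)/p(z) dz equals exactly this count.

Number of zeros inside |z| < 3.0: 2.


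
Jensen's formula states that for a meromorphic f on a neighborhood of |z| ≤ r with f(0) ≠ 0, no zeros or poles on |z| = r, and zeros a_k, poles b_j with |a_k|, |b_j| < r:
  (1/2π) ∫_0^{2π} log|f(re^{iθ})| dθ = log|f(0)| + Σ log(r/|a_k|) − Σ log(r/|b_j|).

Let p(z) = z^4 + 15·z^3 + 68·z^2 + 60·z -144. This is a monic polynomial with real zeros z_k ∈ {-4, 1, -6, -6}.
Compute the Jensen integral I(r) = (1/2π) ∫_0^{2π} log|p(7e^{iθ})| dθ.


Zeros: -6, -6, -4, 1; r = 7.
Inside |z| < r: -6, -6, -4, 1. Outside (|z| ≥ r): ∅.
p(0) = -144, so log|p(0)| = log(144) = 4.9698.
Apply Jensen: I(r) = log|p(0)| + Σ_k log(r/|z_k|), summed over zeros inside |z| < r.
  log(r/|z_k|) for z_k = -4: log(7/4) = 0.5596
  log(r/|z_k|) for z_k = 1: log(7/1) = 1.9459
  log(r/|z_k|) for z_k = -6: log(7/6) = 0.1542
  log(r/|z_k|) for z_k = -6: log(7/6) = 0.1542
Sum over inside zeros: 2.8138.
I(r) = log|p(0)| + (inside sum) = 4.9698 + 2.8138 = 7.7836.
Closed form (all zeros inside, monic): I(r) = n·log(r) = 4·log(7) = 7.7836. ✓

I(r) ≈ 7.7836.


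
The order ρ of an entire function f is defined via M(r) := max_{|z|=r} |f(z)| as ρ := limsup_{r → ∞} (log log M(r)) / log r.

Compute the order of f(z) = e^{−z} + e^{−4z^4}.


Each summand is entire of order 1 and 4 respectively (as in the single-exponential case). The order of a sum is at most the max of the orders, so ρ ≤ 4. For the lower bound: on |z|=r choose arg z so that -4z^4 is real positive; then |e^{-4z^4}| = e^{4r^4} while |e^{-1z}| ≤ e^{1r^1} = o(e^{4r^4}). So |f| ≥ e^{4r^4}(1 − o(1)) and ρ ≥ 4. Hence ρ = max(1, 4) = 4.
Therefore ρ = 4.

Order ρ = 4.


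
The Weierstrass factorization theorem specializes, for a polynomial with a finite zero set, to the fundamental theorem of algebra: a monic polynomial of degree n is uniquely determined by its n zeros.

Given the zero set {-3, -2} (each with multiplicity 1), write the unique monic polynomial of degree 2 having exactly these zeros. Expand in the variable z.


The polynomial is p(z) = ∏_{α ∈ S} (z − α), where S = {-3, -2}.
Expanding the product yields: p(z) = z^2 + 5·z + 6.
The resulting polynomial has degree 2 and real coefficients as required.

p(z) = z^2 + 5·z + 6.


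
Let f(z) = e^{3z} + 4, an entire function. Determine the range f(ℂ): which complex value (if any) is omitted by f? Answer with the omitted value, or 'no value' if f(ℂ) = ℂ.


Little Picard bounds the complement of f(ℂ) to at most one point.
e^{3z} is never zero on ℂ, so 1·e^{3z} takes every value in ℂ ∖ {0}. Adding 4 shifts the range to ℂ ∖ {4}. Thus f omits exactly the value 4.

Omitted value: 4.


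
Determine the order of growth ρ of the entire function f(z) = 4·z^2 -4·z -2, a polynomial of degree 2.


|f(z)| ≤ Σ|c_k|·r^k = O(r^2) as r → ∞. Polynomial growth is O(e^{r^ε}) for every ε > 0 (since r^2/e^{r^ε} → 0), so ρ ≤ ε for all ε > 0, i.e. ρ = 0. Every nonconstant polynomial has order 0.
Therefore ρ = 0.

Order ρ = 0.


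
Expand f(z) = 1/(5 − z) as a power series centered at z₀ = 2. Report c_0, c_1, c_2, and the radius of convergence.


Let w = z − z₀, so z = z₀ + w.
Then 5 − z = 5 − (z₀ + w) = (5 − z₀) − w = 3 − w.
f(z) = 1/(3 − w) = (1/(3)) · 1/(1 − w/(3)) = Σ_{n≥0} w^n / (3)^(n+1).
So c_n = 1/(3)^(n+1):
  c_0 = 1/(3)^1 = 1/3.
  c_1 = 1/(3)^2 = 1/9.
  c_2 = 1/(3)^3 = 1/27.
The series is valid for |w/d| < 1, i.e. |z − z₀| < |d|.
Radius of convergence: R = |5 − z₀| = |3| = 3 (distance from z₀ to the singularity z = 5).

c_0 = 1/3, c_1 = 1/9, c_2 = 1/27; R = 3.


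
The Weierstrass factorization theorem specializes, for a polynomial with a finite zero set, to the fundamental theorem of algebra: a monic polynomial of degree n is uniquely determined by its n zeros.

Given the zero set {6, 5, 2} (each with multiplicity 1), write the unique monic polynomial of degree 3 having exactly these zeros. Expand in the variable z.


The polynomial is p(z) = ∏_{α ∈ S} (z − α), where S = {6, 5, 2}.
Expanding the product yields: p(z) = z^3 -13·z^2 + 52·z -60.
The resulting polynomial has degree 3 and real coefficients as required.

p(z) = z^3 -13·z^2 + 52·z -60.


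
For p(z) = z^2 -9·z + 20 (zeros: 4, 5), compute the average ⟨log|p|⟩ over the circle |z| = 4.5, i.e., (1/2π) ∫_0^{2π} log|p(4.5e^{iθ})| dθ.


Zeros: 4, 5; r = 4.5.
Inside |z| < r: 4. Outside (|z| ≥ r): 5.
p(0) = 20, so log|p(0)| = log(20) = 2.9957.
Apply Jensen: I(r) = log|p(0)| + Σ_k log(r/|z_k|), summed over zeros inside |z| < r.
  log(r/|z_k|) for z_k = 4: log(4.5/4) = 0.1178
  Outside zeros (5) contribute nothing to the Jensen sum.
Sum over inside zeros: 0.1178.
I(r) = log|p(0)| + (inside sum) = 2.9957 + 0.1178 = 3.1135.
Note: since some zeros are outside |z| ≤ r, the simplified n·log(r) form does NOT apply — only the inside zeros contribute.

I(r) ≈ 3.1135.


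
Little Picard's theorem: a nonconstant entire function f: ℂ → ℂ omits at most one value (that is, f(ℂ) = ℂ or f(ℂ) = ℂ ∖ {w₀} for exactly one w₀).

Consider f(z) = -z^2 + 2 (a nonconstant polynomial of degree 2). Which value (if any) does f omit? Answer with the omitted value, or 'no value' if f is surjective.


Little Picard bounds the complement of f(ℂ) to at most one point.
For every w ∈ ℂ, the equation p(z) − w = 0 is a nonconstant polynomial in z and hence has at least one root by the fundamental theorem of algebra. So p is surjective onto ℂ, omitting no value.

Omitted value: no value.


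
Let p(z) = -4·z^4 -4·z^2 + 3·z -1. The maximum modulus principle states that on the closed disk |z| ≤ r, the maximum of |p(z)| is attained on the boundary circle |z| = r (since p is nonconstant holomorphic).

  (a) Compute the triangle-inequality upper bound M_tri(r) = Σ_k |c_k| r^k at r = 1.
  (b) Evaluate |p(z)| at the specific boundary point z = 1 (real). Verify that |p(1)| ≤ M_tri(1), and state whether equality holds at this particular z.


Coefficients: c_0 = -1, c_1 = 3, c_2 = -4, c_3 = 0, c_4 = -4. Radius r = 1.
Part (a). Triangle bound: M_tri(r) = Σ_k |c_k| r^k
  = |-1|·1^0 + |3|·1^1 + |-4|·1^2 + |0|·1^3 + |-4|·1^4
  = 1 + 3 + 4 + 0 + 4 = 12.
This bounds M(r) := max_{|z|=r} |p(z)| from above; equality holds iff all terms c_k z^k can be made to align in phase at a single z on |z|=r.
Part (b). At z = 1 (real, on the circle |z| = r):
  p(1) = (-1)·1^0 + (3)·1^1 + (-4)·1^2 + (0)·1^3 + (-4)·1^4 = -6.
  |p(1)| = 6.
Check: |p(1)| = 6 ≤ 12 = M_tri(1). ✓ Equality does not hold at z = 1 (the coefficients have mixed signs, so the terms do not all align in phase there).

M_tri(1) = 12; |p(1)| = 6; equality at z=1: no.


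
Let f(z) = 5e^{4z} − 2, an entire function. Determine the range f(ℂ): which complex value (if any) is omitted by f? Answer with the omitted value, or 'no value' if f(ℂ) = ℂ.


Little Picard bounds the complement of f(ℂ) to at most one point.
e^{4z} is never zero on ℂ, so 5·e^{4z} takes every value in ℂ ∖ {0}. Adding -2 shifts the range to ℂ ∖ {-2}. Thus f omits exactly the value -2.

Omitted value: -2.


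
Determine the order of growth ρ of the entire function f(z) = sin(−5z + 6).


sin(w) is a linear combination of e^{iw} and e^{−iw} (or e^w, e^{−w} in the hyperbolic case), so |sin(w)| ≤ e^{|w|}. With w = −5z + 6, |w| ≤ 5|z| + 6 = 5r + 6 on |z| = r, giving M(r) ≤ e^{5r + 6}, so ρ ≤ 1. On a suitable ray (z = it for sin/cos; z = t for sinh/cosh, t real → ∞), |sin(−5z + 6)| grows like e^{5|t|}/2, so ρ ≥ 1. Hence ρ = 1.
Therefore ρ = 1.

Order ρ = 1.


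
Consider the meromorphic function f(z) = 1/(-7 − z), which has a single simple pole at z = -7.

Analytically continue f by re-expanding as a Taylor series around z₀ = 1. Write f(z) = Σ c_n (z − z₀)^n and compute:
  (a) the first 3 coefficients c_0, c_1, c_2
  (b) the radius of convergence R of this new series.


Let w = z − z₀, so z = z₀ + w.
Then -7 − z = -7 − (z₀ + w) = (-7 − z₀) − w = -8 − w.
f(z) = 1/(-8 − w) = (1/(-8)) · 1/(1 − w/(-8)) = Σ_{n≥0} w^n / (-8)^(n+1).
So c_n = 1/(-8)^(n+1):
  c_0 = 1/(-8)^1 = -1/8.
  c_1 = 1/(-8)^2 = 1/64.
  c_2 = 1/(-8)^3 = -1/512.
The series is valid for |w/d| < 1, i.e. |z − z₀| < |d|.
Radius of convergence: R = |-7 − z₀| = |-8| = 8 (distance from z₀ to the singularity z = -7).

c_0 = -1/8, c_1 = 1/64, c_2 = -1/512; R = 8.


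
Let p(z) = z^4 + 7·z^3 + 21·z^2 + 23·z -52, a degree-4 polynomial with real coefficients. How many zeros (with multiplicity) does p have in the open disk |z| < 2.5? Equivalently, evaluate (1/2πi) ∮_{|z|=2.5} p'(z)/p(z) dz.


The zeros of p are: -4, (-2 + 3i), (-2 - 3i), 1.
Their magnitudes are: 4, 3.606, 3.606, 1.
Zeros with |z| < R = 2.5: 1.
Count = 1.
By the argument principle, (1/2πi) ∮_{|z|=R} p'(z)/p(z) dz equals exactly this count.

Number of zeros inside |z| < 2.5: 1.


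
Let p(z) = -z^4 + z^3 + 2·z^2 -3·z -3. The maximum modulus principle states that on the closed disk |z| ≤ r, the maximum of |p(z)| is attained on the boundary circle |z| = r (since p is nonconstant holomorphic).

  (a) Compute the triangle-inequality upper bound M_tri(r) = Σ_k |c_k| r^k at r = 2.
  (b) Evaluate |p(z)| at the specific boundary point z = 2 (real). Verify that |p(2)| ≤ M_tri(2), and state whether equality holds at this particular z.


Coefficients: c_0 = -3, c_1 = -3, c_2 = 2, c_3 = 1, c_4 = -1. Radius r = 2.
Part (a). Triangle bound: M_tri(r) = Σ_k |c_k| r^k
  = |-3|·2^0 + |-3|·2^1 + |2|·2^2 + |1|·2^3 + |-1|·2^4
  = 3 + 6 + 8 + 8 + 16 = 41.
This bounds M(r) := max_{|z|=r} |p(z)| from above; equality holds iff all terms c_k z^k can be made to align in phase at a single z on |z|=r.
Part (b). At z = 2 (real, on the circle |z| = r):
  p(2) = (-3)·2^0 + (-3)·2^1 + (2)·2^2 + (1)·2^3 + (-1)·2^4 = -9.
  |p(2)| = 9.
Check: |p(2)| = 9 ≤ 41 = M_tri(2). ✓ Equality does not hold at z = 2 (the coefficients have mixed signs, so the terms do not all align in phase there).

M_tri(2) = 41; |p(2)| = 9; equality at z=2: no.


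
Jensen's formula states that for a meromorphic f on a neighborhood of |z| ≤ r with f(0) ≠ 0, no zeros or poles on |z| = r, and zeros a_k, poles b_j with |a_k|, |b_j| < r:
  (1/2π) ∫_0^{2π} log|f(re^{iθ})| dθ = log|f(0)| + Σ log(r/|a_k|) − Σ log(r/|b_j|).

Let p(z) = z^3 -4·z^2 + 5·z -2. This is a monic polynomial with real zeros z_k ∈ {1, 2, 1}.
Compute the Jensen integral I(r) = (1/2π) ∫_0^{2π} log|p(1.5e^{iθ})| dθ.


Zeros: 1, 1, 2; r = 1.5.
Inside |z| < r: 1, 1. Outside (|z| ≥ r): 2.
p(0) = -2, so log|p(0)| = log(2) = 0.6931.
Apply Jensen: I(r) = log|p(0)| + Σ_k log(r/|z_k|), summed over zeros inside |z| < r.
  log(r/|z_k|) for z_k = 1: log(1.5/1) = 0.4055
  log(r/|z_k|) for z_k = 1: log(1.5/1) = 0.4055
  Outside zeros (2) contribute nothing to the Jensen sum.
Sum over inside zeros: 0.8109.
I(r) = log|p(0)| + (inside sum) = 0.6931 + 0.8109 = 1.5041.
Note: since some zeros are outside |z| ≤ r, the simplified n·log(r) form does NOT apply — only the inside zeros contribute.

I(r) ≈ 1.5041.


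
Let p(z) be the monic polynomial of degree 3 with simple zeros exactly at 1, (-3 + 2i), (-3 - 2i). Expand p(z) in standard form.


The polynomial is p(z) = ∏_{α ∈ S} (z − α), where S = {1, (-3 + 2i), (-3 - 2i)}.
Expanding the product yields: p(z) = z^3 + 5·z^2 + 7·z -13.
Note conjugate pairs combine to real quadratics: (z − (-3+2i))(z − (-3−2i)) = z² + 6z + 13.
The resulting polynomial has degree 3 and real coefficients as required.

p(z) = z^3 + 5·z^2 + 7·z -13.


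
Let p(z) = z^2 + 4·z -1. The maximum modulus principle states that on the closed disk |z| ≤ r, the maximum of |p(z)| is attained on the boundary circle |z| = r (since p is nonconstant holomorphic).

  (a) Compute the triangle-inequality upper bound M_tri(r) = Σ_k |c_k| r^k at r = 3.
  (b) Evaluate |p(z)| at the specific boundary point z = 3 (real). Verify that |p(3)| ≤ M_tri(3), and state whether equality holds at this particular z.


Coefficients: c_0 = -1, c_1 = 4, c_2 = 1. Radius r = 3.
Part (a). Triangle bound: M_tri(r) = Σ_k |c_k| r^k
  = |-1|·3^0 + |4|·3^1 + |1|·3^2
  = 1 + 12 + 9 = 22.
This bounds M(r) := max_{|z|=r} |p(z)| from above; equality holds iff all terms c_k z^k can be made to align in phase at a single z on |z|=r.
Part (b). At z = 3 (real, on the circle |z| = r):
  p(3) = (-1)·3^0 + (4)·3^1 + (1)·3^2 = 20.
  |p(3)| = 20.
Check: |p(3)| = 20 ≤ 22 = M_tri(3). ✓ Equality does not hold at z = 3 (the coefficients have mixed signs, so the terms do not all align in phase there).

M_tri(3) = 22; |p(3)| = 20; equality at z=3: no.


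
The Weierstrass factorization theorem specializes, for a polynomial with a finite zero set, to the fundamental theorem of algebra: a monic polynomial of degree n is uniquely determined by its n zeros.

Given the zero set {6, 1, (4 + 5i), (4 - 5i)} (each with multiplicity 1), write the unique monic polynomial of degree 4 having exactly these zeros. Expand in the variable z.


The polynomial is p(z) = ∏_{α ∈ S} (z − α), where S = {6, 1, (4 + 5i), (4 - 5i)}.
Expanding the product yields: p(z) = z^4 -15·z^3 + 103·z^2 -335·z + 246.
Note conjugate pairs combine to real quadratics: (z − (4+5i))(z − (4−5i)) = z² − 8z + 41.
The resulting polynomial has degree 4 and real coefficients as required.

p(z) = z^4 -15·z^3 + 103·z^2 -335·z + 246.


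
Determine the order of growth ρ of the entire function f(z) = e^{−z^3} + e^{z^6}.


Each summand is entire of order 3 and 6 respectively (as in the single-exponential case). The order of a sum is at most the max of the orders, so ρ ≤ 6. For the lower bound: on |z|=r choose arg z so that 1z^6 is real positive; then |e^{1z^6}| = e^{1r^6} while |e^{-1z^3}| ≤ e^{1r^3} = o(e^{1r^6}). So |f| ≥ e^{1r^6}(1 − o(1)) and ρ ≥ 6. Hence ρ = max(3, 6) = 6.
Therefore ρ = 6.

Order ρ = 6.


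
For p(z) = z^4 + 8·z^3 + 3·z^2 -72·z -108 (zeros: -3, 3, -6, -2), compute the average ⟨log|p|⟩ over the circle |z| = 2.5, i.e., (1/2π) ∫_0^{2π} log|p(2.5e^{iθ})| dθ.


Zeros: -6, -3, -2, 3; r = 2.5.
Inside |z| < r: -2. Outside (|z| ≥ r): -6, -3, 3.
p(0) = -108, so log|p(0)| = log(108) = 4.6821.
Apply Jensen: I(r) = log|p(0)| + Σ_k log(r/|z_k|), summed over zeros inside |z| < r.
  log(r/|z_k|) for z_k = -2: log(2.5/2) = 0.2231
  Outside zeros (-6, -3, 3) contribute nothing to the Jensen sum.
Sum over inside zeros: 0.2231.
I(r) = log|p(0)| + (inside sum) = 4.6821 + 0.2231 = 4.9053.
Note: since some zeros are outside |z| ≤ r, the simplified n·log(r) form does NOT apply — only the inside zeros contribute.

I(r) ≈ 4.9053.


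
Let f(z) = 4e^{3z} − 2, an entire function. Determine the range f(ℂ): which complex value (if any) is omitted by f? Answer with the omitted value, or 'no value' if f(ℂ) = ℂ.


Little Picard bounds the complement of f(ℂ) to at most one point.
e^{3z} is never zero on ℂ, so 4·e^{3z} takes every value in ℂ ∖ {0}. Adding -2 shifts the range to ℂ ∖ {-2}. Thus f omits exactly the value -2.

Omitted value: -2.


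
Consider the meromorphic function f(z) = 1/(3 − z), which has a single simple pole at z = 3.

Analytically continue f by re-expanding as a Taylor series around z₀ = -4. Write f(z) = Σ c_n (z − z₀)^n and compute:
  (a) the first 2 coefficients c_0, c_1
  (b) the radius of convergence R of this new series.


Let w = z − z₀, so z = z₀ + w.
Then 3 − z = 3 − (z₀ + w) = (3 − z₀) − w = 7 − w.
f(z) = 1/(7 − w) = (1/(7)) · 1/(1 − w/(7)) = Σ_{n≥0} w^n / (7)^(n+1).
So c_n = 1/(7)^(n+1):
  c_0 = 1/(7)^1 = 1/7.
  c_1 = 1/(7)^2 = 1/49.
The series is valid for |w/d| < 1, i.e. |z − z₀| < |d|.
Radius of convergence: R = |3 − z₀| = |7| = 7 (distance from z₀ to the singularity z = 3).

c_0 = 1/7, c_1 = 1/49; R = 7.


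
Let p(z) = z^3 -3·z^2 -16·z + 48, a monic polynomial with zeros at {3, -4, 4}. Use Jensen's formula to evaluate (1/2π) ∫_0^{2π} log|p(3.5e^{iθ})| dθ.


Zeros: -4, 3, 4; r = 3.5.
Inside |z| < r: 3. Outside (|z| ≥ r): -4, 4.
p(0) = 48, so log|p(0)| = log(48) = 3.8712.
Apply Jensen: I(r) = log|p(0)| + Σ_k log(r/|z_k|), summed over zeros inside |z| < r.
  log(r/|z_k|) for z_k = 3: log(3.5/3) = 0.1542
  Outside zeros (-4, 4) contribute nothing to the Jensen sum.
Sum over inside zeros: 0.1542.
I(r) = log|p(0)| + (inside sum) = 3.8712 + 0.1542 = 4.0254.
Note: since some zeros are outside |z| ≤ r, the simplified n·log(r) form does NOT apply — only the inside zeros contribute.

I(r) ≈ 4.0254.


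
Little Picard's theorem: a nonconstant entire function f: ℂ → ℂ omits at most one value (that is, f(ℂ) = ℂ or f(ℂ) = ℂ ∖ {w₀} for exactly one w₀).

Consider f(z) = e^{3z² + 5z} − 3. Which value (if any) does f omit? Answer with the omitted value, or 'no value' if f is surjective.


Little Picard bounds the complement of f(ℂ) to at most one point.
The exponent g(z) = 3z² + 5z is a nonconstant polynomial, hence surjective onto ℂ. So e^{g(z)} takes every value in {e^w : w ∈ ℂ} = ℂ ∖ {0}. Adding -3 shifts the range to ℂ ∖ {-3}. f omits exactly -3.

Omitted value: -3.


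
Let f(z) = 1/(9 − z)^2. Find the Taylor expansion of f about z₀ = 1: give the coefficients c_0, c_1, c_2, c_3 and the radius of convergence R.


Let w = z − z₀, so z = z₀ + w.
Then 9 − z = 9 − (z₀ + w) = (9 − z₀) − w = 8 − w.
f(z) = 1/(8 − w)^2 = (1/(8)^2) · (1 − w/(8))^{−2}.
By the binomial series (1−u)^{−2} = Σ_{n≥0} C(n+1, 1) u^n for |u|<1, with u = w/(8):
  c_n = C(n+1, 1) / (8)^(n+2).
  c_0 = 1/(8)^2 = 1/64.
  c_1 = 2/(8)^3 = 1/256.
  c_2 = 3/(8)^4 = 3/4096.
  c_3 = 4/(8)^5 = 1/8192.
The series is valid for |w/d| < 1, i.e. |z − z₀| < |d|.
Radius of convergence: R = |9 − z₀| = |8| = 8 (distance from z₀ to the singularity z = 9).

c_0 = 1/64, c_1 = 1/256, c_2 = 3/4096, c_3 = 1/8192; R = 8.


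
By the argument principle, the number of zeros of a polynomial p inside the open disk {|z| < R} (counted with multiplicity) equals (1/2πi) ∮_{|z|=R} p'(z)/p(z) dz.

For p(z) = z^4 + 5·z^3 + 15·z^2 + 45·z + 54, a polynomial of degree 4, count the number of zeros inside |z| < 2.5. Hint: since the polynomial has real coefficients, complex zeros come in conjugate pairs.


The zeros of p are: -3, (0 + 3i), (0 - 3i), -2.
Their magnitudes are: 3, 3, 3, 2.
Zeros with |z| < R = 2.5: -2.
Count = 1.
By the argument principle, (1/2πi) ∮_{|z|=R} p'(z)/p(z) dz equals exactly this count.

Number of zeros inside |z| < 2.5: 1.


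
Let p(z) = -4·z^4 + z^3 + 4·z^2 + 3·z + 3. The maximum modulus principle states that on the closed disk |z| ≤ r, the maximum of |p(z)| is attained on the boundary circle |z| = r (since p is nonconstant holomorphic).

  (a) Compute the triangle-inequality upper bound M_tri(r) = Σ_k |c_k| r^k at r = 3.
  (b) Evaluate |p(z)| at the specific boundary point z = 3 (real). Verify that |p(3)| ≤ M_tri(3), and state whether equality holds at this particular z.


Coefficients: c_0 = 3, c_1 = 3, c_2 = 4, c_3 = 1, c_4 = -4. Radius r = 3.
Part (a). Triangle bound: M_tri(r) = Σ_k |c_k| r^k
  = |3|·3^0 + |3|·3^1 + |4|·3^2 + |1|·3^3 + |-4|·3^4
  = 3 + 9 + 36 + 27 + 324 = 399.
This bounds M(r) := max_{|z|=r} |p(z)| from above; equality holds iff all terms c_k z^k can be made to align in phase at a single z on |z|=r.
Part (b). At z = 3 (real, on the circle |z| = r):
  p(3) = (3)·3^0 + (3)·3^1 + (4)·3^2 + (1)·3^3 + (-4)·3^4 = -249.
  |p(3)| = 249.
Check: |p(3)| = 249 ≤ 399 = M_tri(3). ✓ Equality does not hold at z = 3 (the coefficients have mixed signs, so the terms do not all align in phase there).

M_tri(3) = 399; |p(3)| = 249; equality at z=3: no.
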